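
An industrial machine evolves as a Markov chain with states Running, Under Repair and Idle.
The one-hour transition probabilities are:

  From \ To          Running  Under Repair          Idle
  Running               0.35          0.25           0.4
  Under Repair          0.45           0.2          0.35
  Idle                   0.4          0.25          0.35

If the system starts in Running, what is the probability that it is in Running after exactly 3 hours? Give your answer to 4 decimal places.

Propagate the distribution vector 3 hours from Running.
After 0 hours: (1.0000, 0.0000, 0.0000)
After 1 hour: (0.3500, 0.2500, 0.4000)
After 2 hours: (0.3950, 0.2375, 0.3675)
After 3 hours: (0.3921, 0.2381, 0.3698)
P(in Running after 3 hours) = 0.3921

0.3921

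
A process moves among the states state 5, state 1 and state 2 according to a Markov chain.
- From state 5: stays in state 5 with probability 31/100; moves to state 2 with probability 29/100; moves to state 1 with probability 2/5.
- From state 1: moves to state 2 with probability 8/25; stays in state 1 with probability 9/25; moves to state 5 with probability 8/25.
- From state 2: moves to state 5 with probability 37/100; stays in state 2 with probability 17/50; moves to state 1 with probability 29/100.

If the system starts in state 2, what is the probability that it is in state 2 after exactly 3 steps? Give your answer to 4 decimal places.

0.3163

Propagate the distribution vector 3 steps from state 2.
After 0 steps: (0.0000, 0.0000, 1.0000)
After 1 step: (0.3700, 0.2900, 0.3400)
After 2 steps: (0.3333, 0.3510, 0.3157)
After 3 steps: (0.3325, 0.3512, 0.3163)
P(in state 2 after 3 steps) = 0.3163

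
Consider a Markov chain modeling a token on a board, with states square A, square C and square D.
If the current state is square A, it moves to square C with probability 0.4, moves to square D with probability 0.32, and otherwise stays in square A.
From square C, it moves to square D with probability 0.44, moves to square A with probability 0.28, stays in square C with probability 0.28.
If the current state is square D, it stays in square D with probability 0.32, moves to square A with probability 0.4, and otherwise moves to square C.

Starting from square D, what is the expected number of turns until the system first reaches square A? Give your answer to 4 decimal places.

Let t(s) be the expected number of turns to first reach square A from state s, with t(square A) = 0. Conditioning on the first turn:
t(square C) = 1 + 0.28·t(square C) + 0.44·t(square D)
t(square D) = 1 + 0.28·t(square C) + 0.32·t(square D)
Solving: t(square C) = 3.0568, t(square D) = 2.7293.
Expected turns from square D to square A: 2.7293.

2.7293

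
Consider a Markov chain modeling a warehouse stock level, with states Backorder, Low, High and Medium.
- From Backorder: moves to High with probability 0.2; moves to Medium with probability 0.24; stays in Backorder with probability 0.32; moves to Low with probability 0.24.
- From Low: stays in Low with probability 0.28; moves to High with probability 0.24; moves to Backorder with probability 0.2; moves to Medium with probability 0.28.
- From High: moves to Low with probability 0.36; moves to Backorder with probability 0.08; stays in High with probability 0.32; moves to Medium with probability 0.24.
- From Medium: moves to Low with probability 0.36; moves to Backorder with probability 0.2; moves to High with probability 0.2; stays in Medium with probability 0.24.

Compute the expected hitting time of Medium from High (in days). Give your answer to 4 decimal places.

3.9581

Let t(s) be the expected number of days to first reach Medium from state s, with t(Medium) = 0. Conditioning on the first day:
t(Backorder) = 1 + 0.32·t(Backorder) + 0.24·t(Low) + 0.2·t(High)
t(Low) = 1 + 0.2·t(Backorder) + 0.28·t(Low) + 0.24·t(High)
t(High) = 1 + 0.08·t(Backorder) + 0.36·t(Low) + 0.32·t(High)
Solving: t(Backorder) = 3.9809, t(Low) = 3.8141, t(High) = 3.9581.
Expected days from High to Medium: 3.9581.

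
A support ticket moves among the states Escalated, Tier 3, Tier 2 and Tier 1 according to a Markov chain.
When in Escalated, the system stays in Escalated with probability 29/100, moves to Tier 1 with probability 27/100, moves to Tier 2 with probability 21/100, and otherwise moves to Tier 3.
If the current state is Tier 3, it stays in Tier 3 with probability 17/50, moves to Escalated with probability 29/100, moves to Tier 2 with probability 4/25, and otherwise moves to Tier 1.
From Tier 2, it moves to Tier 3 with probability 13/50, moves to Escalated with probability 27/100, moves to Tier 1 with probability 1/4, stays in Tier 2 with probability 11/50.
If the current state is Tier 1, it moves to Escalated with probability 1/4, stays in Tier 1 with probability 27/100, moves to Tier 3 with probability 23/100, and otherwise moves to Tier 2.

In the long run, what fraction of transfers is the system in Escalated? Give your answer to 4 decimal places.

Let the stationary distribution be π with π = πP and π_1 + π_2 + π_3 + π_4 = 1.
π_1 = 0.29·π_1 + 0.29·π_2 + 0.27·π_3 + 0.25·π_4
π_2 = 0.23·π_1 + 0.34·π_2 + 0.26·π_3 + 0.23·π_4
π_3 = 0.21·π_1 + 0.16·π_2 + 0.22·π_3 + 0.25·π_4
Solving with the normalization constraint gives π = (0.2758, 0.2655, 0.2088, 0.2499).
So the stationary probability of Escalated is 0.2758.

0.2758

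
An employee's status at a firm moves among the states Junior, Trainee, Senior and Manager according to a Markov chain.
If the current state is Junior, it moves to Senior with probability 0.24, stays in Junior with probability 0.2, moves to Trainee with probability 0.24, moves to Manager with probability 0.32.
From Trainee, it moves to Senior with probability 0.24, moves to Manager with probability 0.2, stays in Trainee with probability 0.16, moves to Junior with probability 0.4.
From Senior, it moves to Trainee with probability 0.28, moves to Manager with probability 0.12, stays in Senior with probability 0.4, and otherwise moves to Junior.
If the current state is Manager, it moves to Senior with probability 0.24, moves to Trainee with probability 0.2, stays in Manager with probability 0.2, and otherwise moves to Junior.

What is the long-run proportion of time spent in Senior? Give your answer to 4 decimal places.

0.2857

Let the stationary distribution be π with π = πP and π_1 + π_2 + π_3 + π_4 = 1.
π_1 = 0.2·π_1 + 0.4·π_2 + 0.2·π_3 + 0.36·π_4
π_2 = 0.24·π_1 + 0.16·π_2 + 0.28·π_3 + 0.2·π_4
π_3 = 0.24·π_1 + 0.24·π_2 + 0.4·π_3 + 0.24·π_4
Solving with the normalization constraint gives π = (0.2787, 0.2250, 0.2857, 0.2106).
So the stationary probability of Senior is 0.2857.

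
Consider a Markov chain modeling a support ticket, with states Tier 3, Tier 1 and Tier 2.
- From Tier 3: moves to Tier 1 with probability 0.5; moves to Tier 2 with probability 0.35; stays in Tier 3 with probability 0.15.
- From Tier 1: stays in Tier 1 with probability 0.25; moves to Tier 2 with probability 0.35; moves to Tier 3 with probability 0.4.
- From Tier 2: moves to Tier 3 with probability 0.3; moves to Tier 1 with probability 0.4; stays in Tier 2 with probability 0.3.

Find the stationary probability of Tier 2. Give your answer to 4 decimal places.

Let the stationary distribution be π with π = πP and π_1 + π_2 + π_3 = 1.
π_1 = 0.15·π_1 + 0.4·π_2 + 0.3·π_3
π_2 = 0.5·π_1 + 0.25·π_2 + 0.4·π_3
Solving with the normalization constraint gives π = (0.2933, 0.3733, 0.3333).
So the stationary probability of Tier 2 is 0.3333.

0.3333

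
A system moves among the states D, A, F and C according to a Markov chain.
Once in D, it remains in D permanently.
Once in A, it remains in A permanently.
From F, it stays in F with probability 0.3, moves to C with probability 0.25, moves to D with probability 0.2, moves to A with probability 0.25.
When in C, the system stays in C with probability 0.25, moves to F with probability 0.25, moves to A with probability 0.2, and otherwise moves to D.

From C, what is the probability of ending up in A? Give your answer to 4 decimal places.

Let h(s) be the probability of absorption at A starting from transient state s. Then h(A) = 1 and h(D) = 0. By first-step analysis:
h(F) = 0.2·0 + 0.25·1 + 0.3·h(F) + 0.25·h(C)
h(C) = 0.3·0 + 0.2·1 + 0.25·h(F) + 0.25·h(C)
Solving: h(F) = 0.5135, h(C) = 0.4378.
Starting from C, the probability is 0.4378.

0.4378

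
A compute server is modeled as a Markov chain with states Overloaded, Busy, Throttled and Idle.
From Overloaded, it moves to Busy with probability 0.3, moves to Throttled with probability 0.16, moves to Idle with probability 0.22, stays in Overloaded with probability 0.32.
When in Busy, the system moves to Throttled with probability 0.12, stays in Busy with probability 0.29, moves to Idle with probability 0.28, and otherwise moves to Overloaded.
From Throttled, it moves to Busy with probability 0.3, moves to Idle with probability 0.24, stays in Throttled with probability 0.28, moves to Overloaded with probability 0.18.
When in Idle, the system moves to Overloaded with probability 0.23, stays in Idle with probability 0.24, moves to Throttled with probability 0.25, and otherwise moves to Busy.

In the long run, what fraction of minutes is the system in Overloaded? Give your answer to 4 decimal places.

Let the stationary distribution be π with π = πP and π_1 + π_2 + π_3 + π_4 = 1.
π_1 = 0.32·π_1 + 0.31·π_2 + 0.18·π_3 + 0.23·π_4
π_2 = 0.3·π_1 + 0.29·π_2 + 0.3·π_3 + 0.28·π_4
π_3 = 0.16·π_1 + 0.12·π_2 + 0.28·π_3 + 0.25·π_4
Solving with the normalization constraint gives π = (0.2678, 0.2922, 0.1937, 0.2463).
So the stationary probability of Overloaded is 0.2678.

0.2678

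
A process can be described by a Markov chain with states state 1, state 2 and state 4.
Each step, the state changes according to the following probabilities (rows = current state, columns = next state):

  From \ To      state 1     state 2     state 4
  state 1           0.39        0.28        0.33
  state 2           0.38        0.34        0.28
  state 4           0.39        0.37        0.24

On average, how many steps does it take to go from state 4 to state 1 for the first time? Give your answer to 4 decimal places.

Let t(s) be the expected number of steps to first reach state 1 from state s, with t(state 1) = 0. Conditioning on the first step:
t(state 2) = 1 + 0.34·t(state 2) + 0.28·t(state 4)
t(state 4) = 1 + 0.37·t(state 2) + 0.24·t(state 4)
Solving: t(state 2) = 2.6131, t(state 4) = 2.5879.
Expected steps from state 4 to state 1: 2.5879.

2.5879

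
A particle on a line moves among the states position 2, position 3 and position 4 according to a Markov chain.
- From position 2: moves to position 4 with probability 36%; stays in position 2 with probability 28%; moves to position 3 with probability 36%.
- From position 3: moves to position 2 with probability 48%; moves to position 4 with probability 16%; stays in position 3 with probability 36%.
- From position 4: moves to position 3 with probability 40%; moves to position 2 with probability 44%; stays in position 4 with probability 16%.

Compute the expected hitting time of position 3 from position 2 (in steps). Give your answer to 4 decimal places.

Let t(s) be the expected number of steps to first reach position 3 from state s, with t(position 3) = 0. Conditioning on the first step:
t(position 2) = 1 + 0.28·t(position 2) + 0.36·t(position 4)
t(position 4) = 1 + 0.44·t(position 2) + 0.16·t(position 4)
Solving: t(position 2) = 2.6882, t(position 4) = 2.5986.
Expected steps from position 2 to position 3: 2.6882.

2.6882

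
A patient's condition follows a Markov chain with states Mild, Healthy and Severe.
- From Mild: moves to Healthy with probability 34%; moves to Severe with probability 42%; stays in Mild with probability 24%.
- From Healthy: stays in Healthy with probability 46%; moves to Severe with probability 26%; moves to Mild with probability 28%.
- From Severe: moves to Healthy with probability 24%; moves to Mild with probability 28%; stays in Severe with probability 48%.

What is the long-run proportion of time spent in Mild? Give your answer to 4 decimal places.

Let the stationary distribution be π with π = πP and π_1 + π_2 + π_3 = 1.
π_1 = 0.24·π_1 + 0.28·π_2 + 0.28·π_3
π_2 = 0.34·π_1 + 0.46·π_2 + 0.24·π_3
Solving with the normalization constraint gives π = (0.2692, 0.3422, 0.3886).
So the stationary probability of Mild is 0.2692.

0.2692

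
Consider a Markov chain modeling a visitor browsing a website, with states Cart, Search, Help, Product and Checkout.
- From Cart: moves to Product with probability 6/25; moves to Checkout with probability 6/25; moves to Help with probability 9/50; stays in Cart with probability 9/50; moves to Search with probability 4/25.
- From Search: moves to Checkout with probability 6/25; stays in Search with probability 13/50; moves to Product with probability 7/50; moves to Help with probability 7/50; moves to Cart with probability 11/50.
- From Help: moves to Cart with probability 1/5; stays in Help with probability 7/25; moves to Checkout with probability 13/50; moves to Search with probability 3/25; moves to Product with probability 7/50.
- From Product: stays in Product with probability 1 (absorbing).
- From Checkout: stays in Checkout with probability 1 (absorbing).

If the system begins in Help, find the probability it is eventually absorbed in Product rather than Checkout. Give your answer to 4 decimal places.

0.3872

Let h(s) be the probability of absorption at Product starting from transient state s. Then h(Product) = 1 and h(Checkout) = 0. By first-step analysis:
h(Cart) = 0.18·h(Cart) + 0.16·h(Search) + 0.18·h(Help) + 0.24·1 + 0.24·0
h(Search) = 0.22·h(Cart) + 0.26·h(Search) + 0.14·h(Help) + 0.14·1 + 0.24·0
h(Help) = 0.2·h(Cart) + 0.12·h(Search) + 0.28·h(Help) + 0.14·1 + 0.26·0
Solving: h(Cart) = 0.4553, h(Search) = 0.3978, h(Help) = 0.3872.
Starting from Help, the probability is 0.3872.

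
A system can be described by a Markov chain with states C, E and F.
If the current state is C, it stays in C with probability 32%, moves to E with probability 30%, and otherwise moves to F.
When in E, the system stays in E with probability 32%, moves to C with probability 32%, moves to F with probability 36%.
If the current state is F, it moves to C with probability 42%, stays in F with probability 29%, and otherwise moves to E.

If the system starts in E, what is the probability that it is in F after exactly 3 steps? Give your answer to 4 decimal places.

0.3432

Propagate the distribution vector 3 steps from E.
After 0 steps: (0.0000, 1.0000, 0.0000)
After 1 step: (0.3200, 0.3200, 0.3600)
After 2 steps: (0.3560, 0.3028, 0.3412)
After 3 steps: (0.3541, 0.3026, 0.3432)
P(in F after 3 steps) = 0.3432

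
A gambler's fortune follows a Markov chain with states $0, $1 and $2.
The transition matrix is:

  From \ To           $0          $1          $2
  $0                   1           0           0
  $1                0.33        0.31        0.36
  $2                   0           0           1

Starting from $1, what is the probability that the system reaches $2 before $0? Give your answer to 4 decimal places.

Let h(s) be the probability of absorption at $2 starting from transient state s. Then h($2) = 1 and h($0) = 0. By first-step analysis:
h($1) = 0.33·0 + 0.31·h($1) + 0.36·1
Solving: h($1) = 0.5217.
Starting from $1, the probability is 0.5217.

0.5217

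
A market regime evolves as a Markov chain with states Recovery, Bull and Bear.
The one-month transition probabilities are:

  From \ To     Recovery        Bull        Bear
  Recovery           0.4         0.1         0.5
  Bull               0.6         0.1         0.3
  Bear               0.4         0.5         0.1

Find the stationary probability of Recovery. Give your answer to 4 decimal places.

0.4459

Let the stationary distribution be π with π = πP and π_1 + π_2 + π_3 = 1.
π_1 = 0.4·π_1 + 0.6·π_2 + 0.4·π_3
π_2 = 0.1·π_1 + 0.1·π_2 + 0.5·π_3
Solving with the normalization constraint gives π = (0.4459, 0.2297, 0.3243).
So the stationary probability of Recovery is 0.4459.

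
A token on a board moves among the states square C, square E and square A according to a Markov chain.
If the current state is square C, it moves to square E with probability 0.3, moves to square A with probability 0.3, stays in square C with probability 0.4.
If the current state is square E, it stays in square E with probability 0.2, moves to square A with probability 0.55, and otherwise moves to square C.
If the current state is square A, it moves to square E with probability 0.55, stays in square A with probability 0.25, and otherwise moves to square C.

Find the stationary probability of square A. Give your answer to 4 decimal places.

Let the stationary distribution be π with π = πP and π_1 + π_2 + π_3 = 1.
π_1 = 0.4·π_1 + 0.25·π_2 + 0.2·π_3
π_2 = 0.3·π_1 + 0.2·π_2 + 0.55·π_3
Solving with the normalization constraint gives π = (0.2723, 0.3570, 0.3707).
So the stationary probability of square A is 0.3707.

0.3707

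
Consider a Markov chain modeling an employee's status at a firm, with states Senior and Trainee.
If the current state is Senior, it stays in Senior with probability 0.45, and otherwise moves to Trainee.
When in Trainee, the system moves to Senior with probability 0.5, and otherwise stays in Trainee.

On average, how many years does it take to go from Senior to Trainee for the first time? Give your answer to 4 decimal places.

Let t(s) be the expected number of years to first reach Trainee from state s, with t(Trainee) = 0. Conditioning on the first year:
t(Senior) = 1 + 0.45·t(Senior)
Solving: t(Senior) = 1.8182.
Expected years from Senior to Trainee: 1.8182.

1.8182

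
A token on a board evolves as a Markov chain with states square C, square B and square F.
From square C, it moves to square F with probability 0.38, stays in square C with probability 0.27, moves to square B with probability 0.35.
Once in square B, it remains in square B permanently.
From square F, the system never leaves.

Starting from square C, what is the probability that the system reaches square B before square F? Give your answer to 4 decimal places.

0.4795

Let h(s) be the probability of absorption at square B starting from transient state s. Then h(square B) = 1 and h(square F) = 0. By first-step analysis:
h(square C) = 0.27·h(square C) + 0.35·1 + 0.38·0
Solving: h(square C) = 0.4795.
Starting from square C, the probability is 0.4795.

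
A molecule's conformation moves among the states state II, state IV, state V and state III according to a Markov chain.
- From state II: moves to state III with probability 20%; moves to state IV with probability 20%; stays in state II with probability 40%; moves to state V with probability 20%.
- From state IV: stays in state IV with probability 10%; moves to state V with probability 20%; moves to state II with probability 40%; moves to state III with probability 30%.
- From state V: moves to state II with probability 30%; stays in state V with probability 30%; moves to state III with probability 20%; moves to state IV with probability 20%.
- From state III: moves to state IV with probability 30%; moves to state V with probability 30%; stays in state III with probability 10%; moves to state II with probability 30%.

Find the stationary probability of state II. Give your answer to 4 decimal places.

0.3556

Let the stationary distribution be π with π = πP and π_1 + π_2 + π_3 + π_4 = 1.
π_1 = 0.4·π_1 + 0.4·π_2 + 0.3·π_3 + 0.3·π_4
π_2 = 0.2·π_1 + 0.1·π_2 + 0.2·π_3 + 0.3·π_4
π_3 = 0.2·π_1 + 0.2·π_2 + 0.3·π_3 + 0.3·π_4
Solving with the normalization constraint gives π = (0.3556, 0.2000, 0.2444, 0.2000).
So the stationary probability of state II is 0.3556.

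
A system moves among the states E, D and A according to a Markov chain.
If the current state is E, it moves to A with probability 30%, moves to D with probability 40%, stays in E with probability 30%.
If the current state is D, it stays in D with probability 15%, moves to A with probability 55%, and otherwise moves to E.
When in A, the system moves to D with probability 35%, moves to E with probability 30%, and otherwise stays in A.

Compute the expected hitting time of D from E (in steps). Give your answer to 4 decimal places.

2.6027

Let t(s) be the expected number of steps to first reach D from state s, with t(D) = 0. Conditioning on the first step:
t(E) = 1 + 0.3·t(E) + 0.3·t(A)
t(A) = 1 + 0.3·t(E) + 0.35·t(A)
Solving: t(E) = 2.6027, t(A) = 2.7397.
Expected steps from E to D: 2.6027.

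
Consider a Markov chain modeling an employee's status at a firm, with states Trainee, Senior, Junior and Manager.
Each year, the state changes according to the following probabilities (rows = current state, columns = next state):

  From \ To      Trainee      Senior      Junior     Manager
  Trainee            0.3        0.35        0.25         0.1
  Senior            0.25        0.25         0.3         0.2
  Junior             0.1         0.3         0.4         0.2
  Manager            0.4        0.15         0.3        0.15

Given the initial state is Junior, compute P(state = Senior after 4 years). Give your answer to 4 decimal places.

Propagate the distribution vector 4 years from Junior.
After 0 years: (0.0000, 0.0000, 1.0000, 0.0000)
After 1 year: (0.1000, 0.3000, 0.4000, 0.2000)
After 2 years: (0.2250, 0.2600, 0.3350, 0.1800)
After 3 years: (0.2380, 0.2713, 0.3223, 0.1685)
After 4 years: (0.2388, 0.2731, 0.3203, 0.1678)
P(in Senior after 4 years) = 0.2731

0.2731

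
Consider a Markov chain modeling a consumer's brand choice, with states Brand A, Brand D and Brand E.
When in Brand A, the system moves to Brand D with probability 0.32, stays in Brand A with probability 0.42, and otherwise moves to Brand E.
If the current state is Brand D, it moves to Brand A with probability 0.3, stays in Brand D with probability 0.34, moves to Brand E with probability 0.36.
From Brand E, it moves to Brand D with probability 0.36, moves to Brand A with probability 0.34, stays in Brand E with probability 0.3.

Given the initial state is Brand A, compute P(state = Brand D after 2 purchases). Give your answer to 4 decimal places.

0.3368

Sum over the intermediate state after 1 purchase:
P = P(Brand A→Brand A)·P(Brand A→Brand D) + P(Brand A→Brand D)·P(Brand D→Brand D) + P(Brand A→Brand E)·P(Brand E→Brand D)
  = 0.42×0.32 + 0.32×0.34 + 0.26×0.36
  = 0.1344 + 0.1088 + 0.0936 = 0.3368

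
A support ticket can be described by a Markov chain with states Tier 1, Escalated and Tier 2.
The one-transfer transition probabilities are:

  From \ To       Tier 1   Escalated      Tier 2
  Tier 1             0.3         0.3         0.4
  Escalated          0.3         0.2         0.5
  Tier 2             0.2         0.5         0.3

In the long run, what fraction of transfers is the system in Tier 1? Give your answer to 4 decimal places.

0.2605

Let the stationary distribution be π with π = πP and π_1 + π_2 + π_3 = 1.
π_1 = 0.3·π_1 + 0.3·π_2 + 0.2·π_3
π_2 = 0.3·π_1 + 0.2·π_2 + 0.5·π_3
Solving with the normalization constraint gives π = (0.2605, 0.3445, 0.3950).
So the stationary probability of Tier 1 is 0.2605.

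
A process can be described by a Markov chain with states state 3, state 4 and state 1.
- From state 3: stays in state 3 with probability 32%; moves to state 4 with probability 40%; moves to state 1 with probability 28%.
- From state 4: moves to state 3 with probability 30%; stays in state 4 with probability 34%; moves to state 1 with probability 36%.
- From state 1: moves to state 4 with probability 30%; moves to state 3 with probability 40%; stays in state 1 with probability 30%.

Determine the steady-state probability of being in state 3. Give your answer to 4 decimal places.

Let the stationary distribution be π with π = πP and π_1 + π_2 + π_3 = 1.
π_1 = 0.32·π_1 + 0.3·π_2 + 0.4·π_3
π_2 = 0.4·π_1 + 0.34·π_2 + 0.3·π_3
Solving with the normalization constraint gives π = (0.3382, 0.3477, 0.3141).
So the stationary probability of state 3 is 0.3382.

0.3382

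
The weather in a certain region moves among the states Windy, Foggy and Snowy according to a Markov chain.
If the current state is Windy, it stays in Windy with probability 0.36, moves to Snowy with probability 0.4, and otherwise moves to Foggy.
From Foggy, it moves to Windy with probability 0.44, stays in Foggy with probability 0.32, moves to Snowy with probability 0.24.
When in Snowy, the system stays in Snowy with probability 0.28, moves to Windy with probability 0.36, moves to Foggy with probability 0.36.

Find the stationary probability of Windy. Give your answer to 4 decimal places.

0.3841

Let the stationary distribution be π with π = πP and π_1 + π_2 + π_3 = 1.
π_1 = 0.36·π_1 + 0.44·π_2 + 0.36·π_3
π_2 = 0.24·π_1 + 0.32·π_2 + 0.36·π_3
Solving with the normalization constraint gives π = (0.3841, 0.3018, 0.3140).
So the stationary probability of Windy is 0.3841.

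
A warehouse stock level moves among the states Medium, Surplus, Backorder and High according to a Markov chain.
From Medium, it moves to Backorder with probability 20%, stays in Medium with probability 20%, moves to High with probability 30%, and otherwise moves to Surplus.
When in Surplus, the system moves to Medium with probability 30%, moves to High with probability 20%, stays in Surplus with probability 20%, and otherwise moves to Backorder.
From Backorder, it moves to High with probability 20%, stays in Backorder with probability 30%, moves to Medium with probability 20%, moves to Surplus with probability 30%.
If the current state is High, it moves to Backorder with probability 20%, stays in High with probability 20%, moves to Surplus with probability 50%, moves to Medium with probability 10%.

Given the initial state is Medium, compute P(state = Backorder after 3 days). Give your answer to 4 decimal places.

0.2580

Propagate the distribution vector 3 days from Medium.
After 0 days: (1.0000, 0.0000, 0.0000, 0.0000)
After 1 day: (0.2000, 0.3000, 0.2000, 0.3000)
After 2 days: (0.2000, 0.3300, 0.2500, 0.2200)
After 3 days: (0.2110, 0.3110, 0.2580, 0.2200)
P(in Backorder after 3 days) = 0.2580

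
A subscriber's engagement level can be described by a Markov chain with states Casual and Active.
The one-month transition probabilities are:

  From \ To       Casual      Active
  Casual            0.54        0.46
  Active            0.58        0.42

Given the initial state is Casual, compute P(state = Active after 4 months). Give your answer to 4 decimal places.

Propagate the distribution vector 4 months from Casual.
After 0 months: (1.0000, 0.0000)
After 1 month: (0.5400, 0.4600)
After 2 months: (0.5584, 0.4416)
After 3 months: (0.5577, 0.4423)
After 4 months: (0.5577, 0.4423)
P(in Active after 4 months) = 0.4423

0.4423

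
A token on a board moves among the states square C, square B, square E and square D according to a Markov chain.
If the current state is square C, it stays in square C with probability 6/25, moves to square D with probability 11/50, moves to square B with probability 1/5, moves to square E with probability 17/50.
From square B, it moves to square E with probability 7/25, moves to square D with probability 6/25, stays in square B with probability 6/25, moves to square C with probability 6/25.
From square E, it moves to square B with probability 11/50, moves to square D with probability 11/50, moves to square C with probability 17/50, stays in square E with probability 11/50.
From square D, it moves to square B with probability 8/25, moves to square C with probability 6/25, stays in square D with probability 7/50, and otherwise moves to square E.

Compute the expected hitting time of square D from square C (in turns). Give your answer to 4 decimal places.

Let t(s) be the expected number of turns to first reach square D from state s, with t(square D) = 0. Conditioning on the first turn:
t(square C) = 1 + 0.24·t(square C) + 0.2·t(square B) + 0.34·t(square E)
t(square B) = 1 + 0.24·t(square C) + 0.24·t(square B) + 0.28·t(square E)
t(square E) = 1 + 0.34·t(square C) + 0.22·t(square B) + 0.22·t(square E)
Solving: t(square C) = 4.4585, t(square B) = 4.3658, t(square E) = 4.4569.
Expected turns from square C to square D: 4.4585.

4.4585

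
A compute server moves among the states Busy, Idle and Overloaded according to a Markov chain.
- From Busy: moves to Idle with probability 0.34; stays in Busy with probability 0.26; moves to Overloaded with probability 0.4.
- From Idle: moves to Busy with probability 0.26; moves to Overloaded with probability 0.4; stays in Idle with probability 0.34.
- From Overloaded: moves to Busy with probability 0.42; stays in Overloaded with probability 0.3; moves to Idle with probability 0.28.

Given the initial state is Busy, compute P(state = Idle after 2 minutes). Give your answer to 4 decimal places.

0.3160

Sum over the intermediate state after 1 minute:
P = P(Busy→Busy)·P(Busy→Idle) + P(Busy→Idle)·P(Idle→Idle) + P(Busy→Overloaded)·P(Overloaded→Idle)
  = 0.26×0.34 + 0.34×0.34 + 0.4×0.28
  = 0.0884 + 0.1156 + 0.1120 = 0.3160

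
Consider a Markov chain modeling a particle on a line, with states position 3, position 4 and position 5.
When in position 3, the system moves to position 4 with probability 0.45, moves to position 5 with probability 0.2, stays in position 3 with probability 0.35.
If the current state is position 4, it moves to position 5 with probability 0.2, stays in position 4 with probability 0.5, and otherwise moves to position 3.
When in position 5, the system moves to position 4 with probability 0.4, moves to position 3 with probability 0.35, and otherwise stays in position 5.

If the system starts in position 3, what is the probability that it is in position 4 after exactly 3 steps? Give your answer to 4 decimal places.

0.4626

Propagate the distribution vector 3 steps from position 3.
After 0 steps: (1.0000, 0.0000, 0.0000)
After 1 step: (0.3500, 0.4500, 0.2000)
After 2 steps: (0.3275, 0.4625, 0.2100)
After 3 steps: (0.3269, 0.4626, 0.2105)
P(in position 4 after 3 steps) = 0.4626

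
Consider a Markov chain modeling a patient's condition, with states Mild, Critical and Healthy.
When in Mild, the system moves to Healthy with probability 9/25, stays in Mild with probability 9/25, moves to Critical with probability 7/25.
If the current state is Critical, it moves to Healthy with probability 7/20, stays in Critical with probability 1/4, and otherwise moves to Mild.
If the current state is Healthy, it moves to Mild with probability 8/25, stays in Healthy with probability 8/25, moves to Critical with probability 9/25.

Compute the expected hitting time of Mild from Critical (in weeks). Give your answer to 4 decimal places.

Let t(s) be the expected number of weeks to first reach Mild from state s, with t(Mild) = 0. Conditioning on the first week:
t(Critical) = 1 + 0.25·t(Critical) + 0.35·t(Healthy)
t(Healthy) = 1 + 0.36·t(Critical) + 0.32·t(Healthy)
Solving: t(Critical) = 2.6823, t(Healthy) = 2.8906.
Expected weeks from Critical to Mild: 2.6823.

2.6823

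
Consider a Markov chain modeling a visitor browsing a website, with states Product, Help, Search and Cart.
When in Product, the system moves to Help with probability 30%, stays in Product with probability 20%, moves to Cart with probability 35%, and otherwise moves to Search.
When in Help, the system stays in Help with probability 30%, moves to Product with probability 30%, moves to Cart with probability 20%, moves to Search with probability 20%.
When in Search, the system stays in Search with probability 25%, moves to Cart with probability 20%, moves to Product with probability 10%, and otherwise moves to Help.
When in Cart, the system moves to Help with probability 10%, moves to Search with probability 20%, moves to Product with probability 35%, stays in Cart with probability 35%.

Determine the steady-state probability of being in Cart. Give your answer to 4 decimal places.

Let the stationary distribution be π with π = πP and π_1 + π_2 + π_3 + π_4 = 1.
π_1 = 0.2·π_1 + 0.3·π_2 + 0.1·π_3 + 0.35·π_4
π_2 = 0.3·π_1 + 0.3·π_2 + 0.45·π_3 + 0.1·π_4
π_3 = 0.15·π_1 + 0.2·π_2 + 0.25·π_3 + 0.2·π_4
Solving with the normalization constraint gives π = (0.2495, 0.2737, 0.1974, 0.2793).
So the stationary probability of Cart is 0.2793.

0.2793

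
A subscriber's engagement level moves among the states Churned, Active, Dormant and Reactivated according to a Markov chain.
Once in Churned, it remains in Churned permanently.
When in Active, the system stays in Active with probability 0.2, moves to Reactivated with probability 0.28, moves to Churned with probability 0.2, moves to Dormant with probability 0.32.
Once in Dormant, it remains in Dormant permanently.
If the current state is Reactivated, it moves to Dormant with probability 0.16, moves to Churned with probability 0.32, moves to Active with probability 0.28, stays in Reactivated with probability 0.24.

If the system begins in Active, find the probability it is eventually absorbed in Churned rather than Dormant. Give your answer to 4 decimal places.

Let h(s) be the probability of absorption at Churned starting from transient state s. Then h(Churned) = 1 and h(Dormant) = 0. By first-step analysis:
h(Active) = 0.2·1 + 0.2·h(Active) + 0.32·0 + 0.28·h(Reactivated)
h(Reactivated) = 0.32·1 + 0.28·h(Active) + 0.16·0 + 0.24·h(Reactivated)
Solving: h(Active) = 0.4562, h(Reactivated) = 0.5891.
Starting from Active, the probability is 0.4562.

0.4562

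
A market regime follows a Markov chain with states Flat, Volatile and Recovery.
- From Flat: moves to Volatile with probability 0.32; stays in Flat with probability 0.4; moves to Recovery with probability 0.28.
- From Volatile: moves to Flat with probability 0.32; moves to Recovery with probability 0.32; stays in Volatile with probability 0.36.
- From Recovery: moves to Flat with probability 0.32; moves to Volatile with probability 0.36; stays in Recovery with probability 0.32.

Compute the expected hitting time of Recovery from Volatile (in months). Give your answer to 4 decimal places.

3.2670

Let t(s) be the expected number of months to first reach Recovery from state s, with t(Recovery) = 0. Conditioning on the first month:
t(Flat) = 1 + 0.4·t(Flat) + 0.32·t(Volatile)
t(Volatile) = 1 + 0.32·t(Flat) + 0.36·t(Volatile)
Solving: t(Flat) = 3.4091, t(Volatile) = 3.2670.
Expected months from Volatile to Recovery: 3.2670.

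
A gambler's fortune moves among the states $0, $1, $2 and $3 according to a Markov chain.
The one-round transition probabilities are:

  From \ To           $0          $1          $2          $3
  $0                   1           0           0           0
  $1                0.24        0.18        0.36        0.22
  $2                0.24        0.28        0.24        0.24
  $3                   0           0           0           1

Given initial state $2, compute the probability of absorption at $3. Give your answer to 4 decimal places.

0.4946

Let h(s) be the probability of absorption at $3 starting from transient state s. Then h($3) = 1 and h($0) = 0. By first-step analysis:
h($1) = 0.24·0 + 0.18·h($1) + 0.36·h($2) + 0.22·1
h($2) = 0.24·0 + 0.28·h($1) + 0.24·h($2) + 0.24·1
Solving: h($1) = 0.4855, h($2) = 0.4946.
Starting from $2, the probability is 0.4946.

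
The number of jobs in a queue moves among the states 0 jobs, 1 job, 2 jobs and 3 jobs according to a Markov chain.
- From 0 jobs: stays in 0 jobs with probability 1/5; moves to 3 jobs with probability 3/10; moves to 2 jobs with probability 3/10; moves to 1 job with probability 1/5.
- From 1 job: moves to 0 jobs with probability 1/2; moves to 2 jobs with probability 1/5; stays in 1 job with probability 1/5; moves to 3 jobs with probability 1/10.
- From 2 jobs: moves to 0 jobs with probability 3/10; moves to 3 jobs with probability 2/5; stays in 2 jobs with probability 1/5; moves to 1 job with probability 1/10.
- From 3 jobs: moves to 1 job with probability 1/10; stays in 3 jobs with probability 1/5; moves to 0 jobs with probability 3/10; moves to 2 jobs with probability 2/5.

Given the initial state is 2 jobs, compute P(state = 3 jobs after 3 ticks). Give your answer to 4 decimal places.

0.2770

Propagate the distribution vector 3 ticks from 2 jobs.
After 0 ticks: (0.0000, 0.0000, 1.0000, 0.0000)
After 1 tick: (0.3000, 0.1000, 0.2000, 0.4000)
After 2 ticks: (0.2900, 0.1400, 0.3100, 0.2600)
After 3 ticks: (0.2990, 0.1430, 0.2810, 0.2770)
P(in 3 jobs after 3 ticks) = 0.2770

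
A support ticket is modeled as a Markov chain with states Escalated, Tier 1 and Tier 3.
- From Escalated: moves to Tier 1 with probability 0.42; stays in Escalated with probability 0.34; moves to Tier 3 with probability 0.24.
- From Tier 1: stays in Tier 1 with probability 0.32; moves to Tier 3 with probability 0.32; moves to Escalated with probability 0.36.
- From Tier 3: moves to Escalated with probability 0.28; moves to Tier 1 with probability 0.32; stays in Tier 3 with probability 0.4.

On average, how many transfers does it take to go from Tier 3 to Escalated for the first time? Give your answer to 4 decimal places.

3.2723

Let t(s) be the expected number of transfers to first reach Escalated from state s, with t(Escalated) = 0. Conditioning on the first transfer:
t(Tier 1) = 1 + 0.32·t(Tier 1) + 0.32·t(Tier 3)
t(Tier 3) = 1 + 0.32·t(Tier 1) + 0.4·t(Tier 3)
Solving: t(Tier 1) = 3.0105, t(Tier 3) = 3.2723.
Expected transfers from Tier 3 to Escalated: 3.2723.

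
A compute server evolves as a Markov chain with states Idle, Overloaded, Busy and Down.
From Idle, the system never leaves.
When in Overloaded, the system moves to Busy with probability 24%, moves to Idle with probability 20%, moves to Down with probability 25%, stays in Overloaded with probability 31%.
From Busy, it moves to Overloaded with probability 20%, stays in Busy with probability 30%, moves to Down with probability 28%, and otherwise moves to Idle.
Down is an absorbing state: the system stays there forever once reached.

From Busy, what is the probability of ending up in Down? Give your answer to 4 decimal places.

0.5591

Let h(s) be the probability of absorption at Down starting from transient state s. Then h(Down) = 1 and h(Idle) = 0. By first-step analysis:
h(Overloaded) = 0.2·0 + 0.31·h(Overloaded) + 0.24·h(Busy) + 0.25·1
h(Busy) = 0.22·0 + 0.2·h(Overloaded) + 0.3·h(Busy) + 0.28·1
Solving: h(Overloaded) = 0.5568, h(Busy) = 0.5591.
Starting from Busy, the probability is 0.5591.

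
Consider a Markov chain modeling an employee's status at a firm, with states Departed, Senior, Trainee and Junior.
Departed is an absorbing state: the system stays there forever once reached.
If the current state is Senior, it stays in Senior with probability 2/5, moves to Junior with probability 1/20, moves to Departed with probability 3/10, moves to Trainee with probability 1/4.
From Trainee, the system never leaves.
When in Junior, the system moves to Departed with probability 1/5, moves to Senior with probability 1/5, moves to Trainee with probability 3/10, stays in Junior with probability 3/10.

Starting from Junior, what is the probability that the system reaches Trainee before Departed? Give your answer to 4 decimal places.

Let h(s) be the probability of absorption at Trainee starting from transient state s. Then h(Trainee) = 1 and h(Departed) = 0. By first-step analysis:
h(Senior) = 0.3·0 + 0.4·h(Senior) + 0.25·1 + 0.05·h(Junior)
h(Junior) = 0.2·0 + 0.2·h(Senior) + 0.3·1 + 0.3·h(Junior)
Solving: h(Senior) = 0.4634, h(Junior) = 0.5610.
Starting from Junior, the probability is 0.5610.

0.5610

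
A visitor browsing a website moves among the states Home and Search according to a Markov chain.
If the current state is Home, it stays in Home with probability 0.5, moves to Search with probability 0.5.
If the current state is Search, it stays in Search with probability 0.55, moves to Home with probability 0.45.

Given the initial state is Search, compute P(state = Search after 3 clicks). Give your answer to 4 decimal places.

0.5264

Propagate the distribution vector 3 clicks from Search.
After 0 clicks: (0.0000, 1.0000)
After 1 click: (0.4500, 0.5500)
After 2 clicks: (0.4725, 0.5275)
After 3 clicks: (0.4736, 0.5264)
P(in Search after 3 clicks) = 0.5264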